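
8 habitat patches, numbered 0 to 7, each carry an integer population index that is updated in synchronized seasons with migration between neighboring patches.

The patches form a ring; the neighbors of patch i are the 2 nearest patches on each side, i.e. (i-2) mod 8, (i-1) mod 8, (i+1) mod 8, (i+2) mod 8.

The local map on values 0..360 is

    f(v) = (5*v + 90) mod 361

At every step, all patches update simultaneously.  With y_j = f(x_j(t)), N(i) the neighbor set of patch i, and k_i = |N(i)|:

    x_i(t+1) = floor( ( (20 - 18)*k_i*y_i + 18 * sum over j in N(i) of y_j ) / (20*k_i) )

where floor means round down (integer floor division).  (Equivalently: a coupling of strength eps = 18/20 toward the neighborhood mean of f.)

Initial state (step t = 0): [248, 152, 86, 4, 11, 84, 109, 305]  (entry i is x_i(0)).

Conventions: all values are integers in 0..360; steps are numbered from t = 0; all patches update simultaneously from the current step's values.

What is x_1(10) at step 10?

Simulating step by step:
t=0: [248, 152, 86, 4, 11, 84, 109, 305]
t=1: [189, 167, 157, 141, 170, 172, 187, 196]
t=2: [257, 219, 196, 187, 192, 234, 279, 270]
t=3: [220, 302, 265, 245, 228, 249, 263, 173]
t=4: [245, 219, 177, 222, 270, 235, 198, 211]
t=5: [197, 159, 207, 212, 240, 219, 223, 202]
t=6: [112, 124, 181, 122, 95, 103, 164, 168]
t=7: [257, 284, 293, 274, 255, 235, 231, 261]
t=8: [175, 171, 158, 145, 134, 191, 256, 189]
t=9: [245, 203, 150, 176, 197, 196, 235, 273]
t=10: [98, 139, 204, 214, 236, 213, 230, 177]

Answer: x_1(10) = 139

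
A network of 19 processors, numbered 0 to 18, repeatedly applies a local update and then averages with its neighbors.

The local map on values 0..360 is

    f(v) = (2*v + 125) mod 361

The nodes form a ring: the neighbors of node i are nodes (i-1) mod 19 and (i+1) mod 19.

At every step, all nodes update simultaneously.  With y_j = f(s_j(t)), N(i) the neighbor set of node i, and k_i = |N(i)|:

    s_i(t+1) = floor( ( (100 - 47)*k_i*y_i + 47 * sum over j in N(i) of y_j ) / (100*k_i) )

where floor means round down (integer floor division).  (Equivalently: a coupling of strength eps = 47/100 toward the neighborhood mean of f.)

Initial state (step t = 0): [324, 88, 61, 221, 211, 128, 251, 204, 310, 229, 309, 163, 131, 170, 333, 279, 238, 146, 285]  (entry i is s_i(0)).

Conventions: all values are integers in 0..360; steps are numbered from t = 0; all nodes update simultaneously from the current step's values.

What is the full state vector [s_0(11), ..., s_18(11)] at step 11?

Simulating step by step:
t=0: [324, 88, 61, 221, 211, 128, 251, 204, 310, 229, 309, 163, 131, 170, 333, 279, 238, 146, 285]
t=1: [176, 229, 250, 210, 151, 116, 186, 159, 104, 128, 84, 58, 59, 77, 136, 243, 216, 164, 202]
t=2: [153, 206, 235, 175, 162, 236, 175, 153, 200, 157, 216, 253, 250, 213, 143, 187, 184, 134, 137]
t=3: [87, 164, 192, 136, 128, 172, 132, 102, 121, 125, 185, 251, 248, 174, 103, 115, 109, 56, 44]
t=4: [230, 153, 108, 58, 44, 68, 117, 182, 83, 40, 136, 233, 226, 198, 285, 346, 320, 256, 238]
t=5: [191, 169, 253, 257, 230, 272, 281, 220, 232, 185, 121, 181, 206, 214, 236, 138, 109, 212, 244]
t=6: [160, 151, 232, 263, 256, 292, 293, 238, 200, 126, 64, 109, 168, 198, 179, 157, 235, 239, 212]
t=7: [104, 108, 204, 272, 296, 331, 323, 247, 147, 106, 218, 264, 171, 136, 120, 125, 199, 227, 176]
t=8: [283, 299, 243, 287, 276, 129, 101, 161, 170, 239, 253, 226, 133, 44, 13, 46, 140, 180, 190]
t=9: [208, 136, 212, 312, 252, 162, 198, 146, 132, 216, 250, 184, 116, 155, 181, 160, 103, 109, 183]
t=10: [134, 105, 114, 121, 169, 147, 118, 73, 74, 172, 217, 215, 237, 152, 103, 151, 275, 290, 191]
t=11: [129, 268, 267, 110, 69, 54, 77, 207, 233, 167, 175, 205, 187, 169, 206, 186, 262, 290, 165]

Answer: [129, 268, 267, 110, 69, 54, 77, 207, 233, 167, 175, 205, 187, 169, 206, 186, 262, 290, 165]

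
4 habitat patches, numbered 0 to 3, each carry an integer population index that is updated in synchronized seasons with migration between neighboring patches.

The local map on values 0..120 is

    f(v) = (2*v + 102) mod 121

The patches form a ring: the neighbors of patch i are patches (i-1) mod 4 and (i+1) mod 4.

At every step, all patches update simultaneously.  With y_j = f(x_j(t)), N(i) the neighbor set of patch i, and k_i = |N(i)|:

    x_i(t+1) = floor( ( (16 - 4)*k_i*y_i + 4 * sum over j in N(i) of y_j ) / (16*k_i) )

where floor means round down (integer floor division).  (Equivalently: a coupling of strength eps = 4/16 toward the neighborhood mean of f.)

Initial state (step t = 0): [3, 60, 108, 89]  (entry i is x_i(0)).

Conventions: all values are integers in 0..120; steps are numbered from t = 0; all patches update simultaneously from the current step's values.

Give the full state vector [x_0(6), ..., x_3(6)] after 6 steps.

Answer: [25, 26, 47, 24]

Derivation:
t=0: [3, 60, 108, 89]
t=1: [98, 98, 74, 51]
t=2: [59, 50, 23, 70]
t=3: [84, 76, 30, 15]
t=4: [23, 17, 33, 16]
t=5: [23, 20, 38, 19]
t=6: [25, 26, 47, 24]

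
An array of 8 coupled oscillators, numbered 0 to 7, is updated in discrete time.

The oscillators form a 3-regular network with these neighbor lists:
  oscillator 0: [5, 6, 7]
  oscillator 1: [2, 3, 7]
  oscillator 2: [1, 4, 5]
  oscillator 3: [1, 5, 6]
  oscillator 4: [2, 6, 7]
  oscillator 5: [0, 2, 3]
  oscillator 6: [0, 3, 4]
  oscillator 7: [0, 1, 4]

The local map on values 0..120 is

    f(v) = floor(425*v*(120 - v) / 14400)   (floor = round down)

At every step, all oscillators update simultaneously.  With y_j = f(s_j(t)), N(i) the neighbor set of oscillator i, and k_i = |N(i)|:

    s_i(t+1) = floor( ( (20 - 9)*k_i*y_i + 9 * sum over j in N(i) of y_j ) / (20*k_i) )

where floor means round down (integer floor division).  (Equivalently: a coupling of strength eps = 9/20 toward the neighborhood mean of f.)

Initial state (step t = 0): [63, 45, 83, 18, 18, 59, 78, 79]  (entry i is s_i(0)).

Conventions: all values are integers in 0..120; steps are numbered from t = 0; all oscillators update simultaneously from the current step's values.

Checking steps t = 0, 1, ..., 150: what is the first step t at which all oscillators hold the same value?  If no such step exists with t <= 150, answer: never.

Answer: 17
Key observation: Synchronization is absorbing here: once all oscillators are equal they stay equal, and step 17 is the first all-equal step.

Derivation:
t=0: [63, 45, 83, 18, 18, 59, 78, 79]  (not all equal)
t=1: [102, 90, 88, 74, 71, 95, 84, 90]  (not all equal)
t=2: [65, 82, 83, 90, 93, 74, 87, 78]  (not all equal)
t=3: [99, 89, 89, 84, 81, 96, 84, 93]  (not all equal)
t=4: [68, 81, 80, 84, 87, 72, 85, 75]  (not all equal)
t=5: [100, 93, 93, 91, 88, 99, 89, 96]  (not all equal)
t=6: [63, 73, 73, 74, 79, 65, 77, 69]  (not all equal)
t=7: [103, 101, 100, 100, 97, 103, 98, 101]  (not all equal)
t=8: [53, 56, 58, 57, 62, 53, 60, 56]  (not all equal)
t=9: [104, 105, 105, 105, 105, 104, 105, 105]  (not all equal)
t=10: [48, 46, 46, 46, 46, 48, 46, 46]  (not all equal)
t=11: [101, 100, 100, 100, 100, 101, 100, 100]  (not all equal)
t=12: [56, 59, 58, 58, 59, 56, 58, 58]  (not all equal)
t=13: [105, 106, 105, 105, 106, 105, 105, 105]  (not all equal)
t=14: [46, 44, 45, 45, 44, 46, 45, 45]  (not all equal)
t=15: [99, 98, 98, 99, 98, 99, 99, 98]  (not all equal)
t=16: [61, 62, 62, 61, 62, 61, 61, 62]  (not all equal)
t=17: [106, 106, 106, 106, 106, 106, 106, 106]  (all equal)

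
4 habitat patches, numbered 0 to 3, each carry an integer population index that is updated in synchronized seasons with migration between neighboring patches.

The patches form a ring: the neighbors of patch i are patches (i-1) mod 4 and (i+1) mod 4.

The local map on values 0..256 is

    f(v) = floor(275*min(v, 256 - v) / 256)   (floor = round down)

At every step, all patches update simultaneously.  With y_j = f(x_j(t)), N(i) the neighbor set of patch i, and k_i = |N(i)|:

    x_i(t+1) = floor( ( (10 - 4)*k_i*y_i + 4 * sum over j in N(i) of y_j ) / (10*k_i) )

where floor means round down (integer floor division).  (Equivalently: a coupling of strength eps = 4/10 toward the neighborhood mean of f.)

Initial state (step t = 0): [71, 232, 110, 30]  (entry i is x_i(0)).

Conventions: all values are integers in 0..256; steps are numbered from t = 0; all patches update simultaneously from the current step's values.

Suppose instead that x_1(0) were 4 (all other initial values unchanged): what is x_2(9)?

Answer: x_2(9) = 93
Key observation: This trace re-runs the system from the modified initial state.

Derivation:
t=0: [71, 4, 110, 30]
t=1: [52, 41, 78, 58]
t=2: [54, 54, 71, 64]
t=3: [60, 61, 70, 67]
t=4: [65, 66, 72, 70]
t=5: [70, 71, 75, 74]
t=6: [76, 76, 79, 78]
t=7: [81, 81, 83, 82]
t=8: [87, 87, 88, 88]
t=9: [93, 93, 93, 93]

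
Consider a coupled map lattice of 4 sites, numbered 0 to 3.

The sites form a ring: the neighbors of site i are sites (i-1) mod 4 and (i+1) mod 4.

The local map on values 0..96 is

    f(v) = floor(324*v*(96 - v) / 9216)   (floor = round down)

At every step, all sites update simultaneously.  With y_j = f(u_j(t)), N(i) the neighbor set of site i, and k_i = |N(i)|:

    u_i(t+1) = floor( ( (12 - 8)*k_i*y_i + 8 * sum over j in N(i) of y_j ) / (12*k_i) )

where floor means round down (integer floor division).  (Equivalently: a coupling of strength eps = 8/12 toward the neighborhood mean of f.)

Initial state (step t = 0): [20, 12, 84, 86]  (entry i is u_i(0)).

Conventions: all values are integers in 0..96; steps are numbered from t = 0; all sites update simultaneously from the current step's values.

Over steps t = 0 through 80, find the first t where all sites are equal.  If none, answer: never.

Simulating step by step:
t=0: [20, 12, 84, 86]  (not all equal)
t=1: [39, 41, 33, 39]  (not all equal)
t=2: [78, 76, 76, 76]  (not all equal)
t=3: [51, 51, 53, 51]  (not all equal)
t=4: [80, 80, 80, 80]  (all equal)

Answer: 4
Key observation: Synchronization is absorbing here: once all sites are equal they stay equal, and step 4 is the first all-equal step.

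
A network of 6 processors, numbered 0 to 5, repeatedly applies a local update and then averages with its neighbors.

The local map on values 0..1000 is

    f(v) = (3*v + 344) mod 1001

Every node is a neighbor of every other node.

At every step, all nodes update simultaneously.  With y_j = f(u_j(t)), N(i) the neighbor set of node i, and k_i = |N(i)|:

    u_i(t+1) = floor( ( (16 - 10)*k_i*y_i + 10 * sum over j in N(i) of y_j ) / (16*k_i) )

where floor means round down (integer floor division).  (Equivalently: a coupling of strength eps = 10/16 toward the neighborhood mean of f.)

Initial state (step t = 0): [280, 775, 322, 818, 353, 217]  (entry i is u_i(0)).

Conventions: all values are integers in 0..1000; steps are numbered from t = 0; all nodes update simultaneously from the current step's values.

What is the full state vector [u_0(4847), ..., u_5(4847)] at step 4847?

Answer: [813, 813, 813, 812, 813, 812]
Key observation: The state at step 38, [384, 384, 384, 383, 384, 383], reappears at step 44: the system is in a cycle of period 6 from step 38 on.  Therefore the state at step 4847 equals the state at step 38 + ((4847 - 38) mod 6) = 41, which is [813, 813, 813, 812, 813, 812].

Derivation:
t=0: [280, 775, 322, 818, 353, 217]
t=1: [464, 585, 496, 618, 519, 667]
t=2: [571, 412, 595, 436, 612, 473]
t=3: [307, 438, 325, 456, 338, 484]
t=4: [453, 552, 467, 565, 477, 586]
t=5: [595, 669, 605, 428, 613, 444]
t=6: [296, 351, 303, 421, 309, 433]
t=7: [357, 398, 362, 451, 367, 460]
t=8: [508, 539, 512, 579, 516, 586]
t=9: [688, 712, 691, 491, 694, 497]
t=10: [523, 541, 525, 625, 527, 630]
t=11: [749, 762, 750, 575, 752, 579]
t=12: [466, 476, 467, 335, 468, 338]
t=13: [648, 656, 649, 550, 650, 552]
t=14: [467, 473, 468, 644, 469, 645]
t=15: [630, 634, 631, 512, 631, 513]
t=16: [396, 399, 397, 558, 397, 558]
t=17: [404, 406, 404, 275, 404, 275]
t=18: [459, 460, 459, 362, 459, 362]
t=19: [647, 648, 647, 574, 647, 574]
t=20: [228, 229, 228, 173, 228, 173]
t=21: [236, 237, 236, 445, 236, 445]
t=22: [208, 208, 208, 364, 208, 364]
t=23: [834, 834, 834, 701, 834, 701]
t=24: [744, 744, 744, 644, 744, 644]
t=25: [499, 499, 499, 424, 499, 424]
t=26: [783, 783, 783, 727, 783, 727]
t=27: [649, 649, 649, 607, 649, 607]
t=28: [257, 257, 257, 226, 257, 226]
t=29: [90, 90, 90, 67, 90, 67]
t=30: [596, 596, 596, 579, 596, 579]
t=31: [117, 117, 117, 104, 117, 104]
t=32: [685, 685, 685, 675, 685, 675]
t=33: [389, 389, 389, 382, 389, 382]
t=34: [504, 504, 504, 499, 504, 499]
t=35: [851, 851, 851, 847, 851, 847]
t=36: [892, 892, 892, 889, 892, 889]
t=37: [14, 14, 14, 12, 14, 12]
t=38: [384, 384, 384, 383, 384, 383]
t=39: [494, 494, 494, 493, 494, 493]
t=40: [824, 824, 824, 823, 824, 823]
t=41: [813, 813, 813, 812, 813, 812]
t=42: [780, 780, 780, 779, 780, 779]
t=43: [681, 681, 681, 680, 681, 680]
t=44: [384, 384, 384, 383, 384, 383]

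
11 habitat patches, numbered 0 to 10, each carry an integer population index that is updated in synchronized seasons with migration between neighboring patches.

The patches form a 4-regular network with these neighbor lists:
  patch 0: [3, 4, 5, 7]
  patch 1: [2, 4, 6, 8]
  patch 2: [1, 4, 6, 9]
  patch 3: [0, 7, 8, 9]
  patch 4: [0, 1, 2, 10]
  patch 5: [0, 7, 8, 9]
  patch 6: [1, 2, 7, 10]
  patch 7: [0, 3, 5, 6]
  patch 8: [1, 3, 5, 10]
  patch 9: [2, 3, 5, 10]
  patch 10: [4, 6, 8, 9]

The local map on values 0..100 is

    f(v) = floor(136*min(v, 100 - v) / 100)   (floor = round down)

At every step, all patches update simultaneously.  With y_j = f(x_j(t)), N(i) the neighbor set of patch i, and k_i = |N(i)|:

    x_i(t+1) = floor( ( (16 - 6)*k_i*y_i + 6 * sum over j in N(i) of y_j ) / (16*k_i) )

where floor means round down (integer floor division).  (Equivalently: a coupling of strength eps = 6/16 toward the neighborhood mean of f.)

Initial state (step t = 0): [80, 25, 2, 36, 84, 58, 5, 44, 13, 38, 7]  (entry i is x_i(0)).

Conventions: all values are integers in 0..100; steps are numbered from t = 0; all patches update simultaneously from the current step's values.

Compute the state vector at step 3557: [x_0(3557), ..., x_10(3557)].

Simulating step by step:
t=0: [80, 25, 2, 36, 84, 58, 5, 44, 13, 38, 7]
t=1: [34, 25, 11, 44, 19, 50, 13, 49, 24, 42, 14]
t=2: [49, 29, 21, 55, 26, 61, 23, 59, 36, 50, 24]
t=3: [60, 37, 33, 60, 37, 55, 33, 54, 47, 58, 37]
t=4: [55, 50, 46, 55, 49, 60, 46, 58, 59, 55, 51]
t=5: [60, 65, 62, 60, 65, 55, 62, 57, 57, 60, 64]
t=6: [54, 48, 50, 54, 48, 59, 51, 56, 55, 53, 49]
t=7: [61, 65, 66, 61, 65, 57, 65, 59, 61, 62, 65]
t=8: [53, 47, 46, 53, 47, 56, 47, 54, 52, 51, 47]
t=9: [62, 63, 62, 63, 62, 60, 62, 62, 63, 64, 63]
t=10: [51, 50, 50, 50, 50, 52, 50, 51, 50, 49, 50]
t=11: [66, 68, 67, 67, 67, 65, 67, 66, 67, 66, 67]
t=12: [45, 43, 44, 44, 44, 46, 44, 45, 44, 45, 44]
t=13: [60, 58, 59, 59, 59, 61, 59, 60, 59, 60, 59]
t=14: [54, 56, 55, 54, 55, 53, 55, 54, 55, 54, 54]
t=15: [62, 59, 60, 61, 61, 62, 61, 62, 61, 62, 61]
t=16: [51, 54, 53, 52, 53, 51, 53, 51, 53, 51, 52]
t=17: [65, 62, 63, 65, 63, 65, 63, 65, 63, 65, 64]
t=18: [47, 50, 49, 47, 49, 47, 49, 47, 49, 47, 48]
t=19: [63, 67, 65, 63, 65, 63, 65, 63, 65, 63, 65]
t=20: [49, 45, 47, 49, 47, 49, 47, 49, 47, 49, 47]
t=21: [65, 61, 63, 65, 63, 65, 63, 65, 63, 65, 63]
t=22: [47, 51, 50, 47, 50, 47, 50, 47, 49, 47, 49]
t=23: [63, 66, 67, 63, 67, 63, 67, 63, 65, 63, 66]
t=24: [49, 45, 44, 49, 44, 49, 44, 49, 47, 49, 46]
t=25: [65, 60, 59, 65, 60, 65, 60, 65, 63, 64, 61]
t=26: [47, 53, 54, 47, 53, 47, 53, 47, 50, 48, 52]
t=27: [63, 63, 62, 63, 63, 63, 63, 63, 66, 64, 64]
t=28: [50, 49, 50, 49, 49, 49, 49, 50, 47, 48, 48]
t=29: [67, 65, 67, 66, 66, 66, 66, 67, 64, 65, 65]
t=30: [44, 46, 44, 45, 45, 45, 45, 44, 47, 46, 46]
t=31: [59, 61, 59, 60, 60, 60, 60, 59, 62, 61, 61]
t=32: [54, 53, 54, 53, 54, 53, 54, 54, 51, 53, 53]
t=33: [62, 63, 62, 63, 62, 63, 62, 62, 64, 62, 63]
t=34: [50, 50, 50, 50, 50, 50, 50, 50, 48, 50, 50]
t=35: [68, 67, 68, 67, 68, 67, 68, 68, 66, 68, 67]
t=36: [43, 43, 43, 43, 43, 43, 43, 43, 45, 43, 43]
t=37: [58, 58, 58, 58, 58, 58, 58, 58, 59, 58, 58]
t=38: [57, 56, 57, 56, 57, 56, 57, 57, 55, 57, 56]
t=39: [58, 58, 58, 58, 58, 58, 58, 58, 60, 58, 58]
t=40: [57, 56, 57, 56, 57, 56, 57, 57, 55, 57, 56]

Answer: [58, 58, 58, 58, 58, 58, 58, 58, 60, 58, 58]
Key observation: The state at step 38, [57, 56, 57, 56, 57, 56, 57, 57, 55, 57, 56], reappears at step 40: the system is in a cycle of period 2 from step 38 on.  Therefore the state at step 3557 equals the state at step 38 + ((3557 - 38) mod 2) = 39, which is [58, 58, 58, 58, 58, 58, 58, 58, 60, 58, 58].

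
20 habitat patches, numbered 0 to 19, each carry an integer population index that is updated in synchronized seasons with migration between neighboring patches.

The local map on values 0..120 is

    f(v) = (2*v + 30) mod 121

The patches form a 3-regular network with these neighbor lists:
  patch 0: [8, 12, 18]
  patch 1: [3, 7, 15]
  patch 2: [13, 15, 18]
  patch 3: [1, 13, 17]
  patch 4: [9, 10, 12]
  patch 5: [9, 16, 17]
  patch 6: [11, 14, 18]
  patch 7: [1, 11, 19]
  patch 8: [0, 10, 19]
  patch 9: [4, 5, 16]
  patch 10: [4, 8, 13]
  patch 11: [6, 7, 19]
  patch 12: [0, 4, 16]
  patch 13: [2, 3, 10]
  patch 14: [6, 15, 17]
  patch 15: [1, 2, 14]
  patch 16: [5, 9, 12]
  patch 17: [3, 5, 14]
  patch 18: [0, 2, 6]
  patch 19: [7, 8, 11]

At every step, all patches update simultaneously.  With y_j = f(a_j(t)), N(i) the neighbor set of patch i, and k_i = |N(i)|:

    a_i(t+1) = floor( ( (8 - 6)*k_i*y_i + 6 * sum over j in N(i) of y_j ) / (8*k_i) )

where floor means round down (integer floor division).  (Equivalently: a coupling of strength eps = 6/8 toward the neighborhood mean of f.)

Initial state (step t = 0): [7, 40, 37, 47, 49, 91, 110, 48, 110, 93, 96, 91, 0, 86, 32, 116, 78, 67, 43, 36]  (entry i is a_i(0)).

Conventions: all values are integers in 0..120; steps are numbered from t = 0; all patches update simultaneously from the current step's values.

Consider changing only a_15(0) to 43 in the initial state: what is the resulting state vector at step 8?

Answer: [70, 43, 65, 40, 61, 68, 68, 85, 97, 83, 99, 94, 72, 76, 31, 33, 63, 52, 70, 109]
Key observation: This trace re-runs the system from the modified initial state.

Derivation:
t=0: [7, 40, 37, 47, 49, 91, 110, 48, 110, 93, 96, 91, 0, 86, 32, 43, 78, 67, 43, 36]
t=1: [49, 58, 104, 59, 58, 73, 77, 77, 63, 64, 49, 51, 36, 72, 65, 106, 70, 57, 68, 51]
t=2: [47, 28, 53, 32, 42, 41, 39, 27, 15, 41, 30, 37, 45, 51, 31, 45, 60, 36, 58, 30]
t=3: [52, 96, 42, 73, 109, 88, 82, 91, 60, 91, 68, 96, 66, 52, 105, 78, 93, 100, 37, 84]
t=4: [46, 78, 74, 69, 45, 95, 99, 92, 41, 69, 23, 85, 38, 56, 91, 99, 78, 92, 76, 74]
t=5: [70, 78, 61, 56, 87, 76, 84, 73, 61, 82, 82, 84, 73, 50, 99, 80, 79, 82, 56, 85]
t=6: [39, 52, 32, 42, 71, 68, 70, 69, 58, 71, 49, 72, 63, 33, 81, 68, 64, 65, 44, 60]
t=7: [71, 54, 88, 65, 36, 43, 72, 35, 42, 46, 44, 44, 57, 77, 51, 55, 42, 67, 92, 38]
t=8: [70, 43, 65, 40, 61, 68, 68, 85, 97, 83, 99, 94, 72, 76, 31, 33, 63, 52, 70, 109]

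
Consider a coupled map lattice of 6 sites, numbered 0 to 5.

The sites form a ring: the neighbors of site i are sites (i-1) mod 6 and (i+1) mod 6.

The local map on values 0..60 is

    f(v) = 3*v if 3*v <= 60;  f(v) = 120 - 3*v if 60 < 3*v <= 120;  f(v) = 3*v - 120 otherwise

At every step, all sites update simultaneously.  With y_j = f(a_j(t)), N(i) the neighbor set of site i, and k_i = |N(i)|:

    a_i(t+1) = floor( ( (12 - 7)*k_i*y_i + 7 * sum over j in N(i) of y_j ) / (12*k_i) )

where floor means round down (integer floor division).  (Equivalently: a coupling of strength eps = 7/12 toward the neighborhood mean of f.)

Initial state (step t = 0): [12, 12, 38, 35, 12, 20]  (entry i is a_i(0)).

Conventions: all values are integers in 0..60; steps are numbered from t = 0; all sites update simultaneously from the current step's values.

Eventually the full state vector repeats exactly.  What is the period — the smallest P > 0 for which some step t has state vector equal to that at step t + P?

Simulating step by step:
t=0: [12, 12, 38, 35, 12, 20]
t=1: [43, 27, 17, 18, 36, 46]
t=2: [20, 33, 48, 40, 26, 13]
t=3: [42, 33, 16, 19, 28, 46]
t=4: [13, 24, 42, 48, 36, 19]
t=5: [46, 33, 23, 15, 28, 38]
t=6: [15, 28, 40, 44, 29, 18]
t=7: [45, 28, 14, 14, 33, 45]
t=8: [21, 31, 40, 35, 25, 16]
t=9: [45, 27, 12, 19, 37, 49]
t=10: [25, 31, 43, 36, 28, 18]
t=11: [42, 27, 15, 18, 34, 46]
t=12: [19, 31, 45, 40, 28, 14]
t=13: [43, 32, 14, 14, 27, 44]
t=14: [14, 24, 36, 41, 32, 19]
t=15: [48, 35, 19, 11, 27, 43]
t=16: [17, 29, 37, 41, 28, 22]
t=17: [46, 31, 14, 14, 31, 47]
t=18: [21, 28, 37, 37, 29, 21]
t=19: [50, 34, 16, 16, 33, 50]
t=20: [26, 30, 39, 40, 31, 27]
t=21: [37, 25, 10, 8, 22, 36]
t=22: [20, 30, 32, 34, 33, 23]
t=23: [48, 37, 24, 20, 28, 44]
t=24: [16, 24, 40, 49, 36, 22]
t=25: [49, 34, 21, 14, 28, 40]
t=26: [16, 32, 41, 44, 27, 18]
t=27: [42, 24, 11, 17, 35, 47]
t=28: [22, 31, 42, 35, 27, 14]
t=29: [42, 28, 14, 19, 32, 44]
t=30: [16, 29, 44, 43, 30, 13]
t=31: [41, 31, 17, 16, 26, 39]
t=32: [10, 27, 43, 47, 32, 14]
t=33: [36, 27, 21, 18, 28, 33]
t=34: [22, 36, 50, 49, 36, 22]
t=35: [41, 29, 23, 23, 28, 41]
t=36: [11, 29, 45, 46, 30, 12]
t=37: [33, 27, 21, 20, 28, 33]
t=38: [26, 39, 52, 52, 38, 25]
t=39: [31, 24, 26, 27, 26, 32]
t=40: [32, 40, 42, 40, 35, 30]
t=41: [18, 8, 2, 6, 15, 23]
t=42: [44, 27, 14, 22, 38, 50]
t=43: [25, 32, 44, 36, 27, 17]
t=44: [40, 26, 15, 19, 34, 45]
t=45: [16, 30, 47, 42, 28, 11]
t=46: [38, 32, 19, 19, 26, 38]
t=47: [11, 28, 47, 52, 35, 16]
t=48: [38, 30, 29, 25, 30, 34]
t=49: [16, 23, 35, 37, 30, 18]
t=50: [50, 39, 23, 16, 30, 45]
t=51: [17, 24, 36, 43, 30, 23]
t=52: [50, 38, 21, 16, 30, 44]
t=53: [17, 27, 39, 45, 30, 22]
t=54: [48, 32, 17, 15, 32, 46]
t=55: [22, 31, 41, 40, 28, 21]
t=56: [47, 27, 9, 11, 31, 50]
t=57: [28, 30, 32, 29, 29, 26]
t=58: [36, 30, 28, 30, 35, 37]
t=59: [16, 26, 32, 27, 17, 11]
t=60: [41, 38, 33, 38, 42, 42]
t=61: [4, 9, 12, 10, 6, 5]
t=62: [17, 25, 31, 28, 20, 15]
t=63: [47, 41, 34, 40, 48, 51]
t=64: [19, 12, 8, 12, 19, 26]
t=65: [46, 38, 31, 38, 46, 50]
t=66: [18, 15, 14, 15, 18, 23]
t=67: [50, 46, 43, 46, 50, 52]
t=68: [28, 18, 14, 18, 28, 32]
t=69: [37, 45, 49, 45, 37, 31]
t=70: [16, 16, 20, 16, 16, 16]
t=71: [48, 51, 53, 51, 48, 48]
t=72: [26, 32, 35, 32, 26, 24]
t=73: [38, 26, 20, 26, 38, 44]
t=74: [18, 36, 49, 36, 18, 8]
t=75: [33, 28, 18, 28, 33, 41]
t=76: [20, 36, 43, 36, 20, 13]
t=77: [39, 25, 10, 25, 39, 51]
t=78: [24, 28, 38, 28, 24, 15]
t=79: [43, 30, 23, 30, 43, 46]
t=80: [17, 30, 38, 30, 17, 12]
t=81: [40, 29, 20, 29, 40, 44]
t=82: [13, 31, 44, 31, 13, 5]
t=83: [28, 26, 20, 26, 28, 29]
t=84: [36, 45, 49, 45, 36, 34]
t=85: [14, 17, 20, 17, 14, 14]
t=86: [44, 51, 54, 51, 44, 42]
t=87: [16, 29, 36, 29, 16, 9]
t=88: [37, 31, 24, 31, 37, 39]
t=89: [12, 27, 35, 27, 12, 6]
t=90: [31, 31, 29, 31, 31, 28]
t=91: [29, 28, 29, 28, 29, 30]
t=92: [33, 34, 34, 34, 33, 31]
t=93: [21, 18, 18, 18, 21, 23]
t=94: [54, 54, 54, 54, 54, 54]
t=95: [42, 42, 42, 42, 42, 42]
t=96: [6, 6, 6, 6, 6, 6]
t=97: [18, 18, 18, 18, 18, 18]
t=98: [54, 54, 54, 54, 54, 54]

Answer: 4
Key observation: The state at step 94, [54, 54, 54, 54, 54, 54], reappears at step 98 — and no state repeats earlier — so the cycle the system enters has period 4.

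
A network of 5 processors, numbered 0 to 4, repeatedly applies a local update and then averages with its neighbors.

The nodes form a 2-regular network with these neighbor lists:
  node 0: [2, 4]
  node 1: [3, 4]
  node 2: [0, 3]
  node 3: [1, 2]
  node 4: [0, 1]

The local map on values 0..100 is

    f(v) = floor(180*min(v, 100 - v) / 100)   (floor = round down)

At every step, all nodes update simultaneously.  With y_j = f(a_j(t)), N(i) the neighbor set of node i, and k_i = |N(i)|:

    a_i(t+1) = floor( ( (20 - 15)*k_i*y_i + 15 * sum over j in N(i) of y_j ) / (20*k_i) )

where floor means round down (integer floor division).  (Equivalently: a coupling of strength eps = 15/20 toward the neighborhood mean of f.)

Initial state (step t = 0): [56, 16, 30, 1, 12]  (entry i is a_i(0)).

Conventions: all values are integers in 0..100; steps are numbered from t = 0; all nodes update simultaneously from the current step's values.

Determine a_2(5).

Simulating step by step:
t=0: [56, 16, 30, 1, 12]
t=1: [47, 15, 43, 31, 45]
t=2: [80, 57, 71, 52, 61]
t=3: [54, 77, 58, 69, 59]
t=4: [76, 58, 70, 57, 64]
t=5: [55, 71, 58, 67, 60]

Answer: a_2(5) = 58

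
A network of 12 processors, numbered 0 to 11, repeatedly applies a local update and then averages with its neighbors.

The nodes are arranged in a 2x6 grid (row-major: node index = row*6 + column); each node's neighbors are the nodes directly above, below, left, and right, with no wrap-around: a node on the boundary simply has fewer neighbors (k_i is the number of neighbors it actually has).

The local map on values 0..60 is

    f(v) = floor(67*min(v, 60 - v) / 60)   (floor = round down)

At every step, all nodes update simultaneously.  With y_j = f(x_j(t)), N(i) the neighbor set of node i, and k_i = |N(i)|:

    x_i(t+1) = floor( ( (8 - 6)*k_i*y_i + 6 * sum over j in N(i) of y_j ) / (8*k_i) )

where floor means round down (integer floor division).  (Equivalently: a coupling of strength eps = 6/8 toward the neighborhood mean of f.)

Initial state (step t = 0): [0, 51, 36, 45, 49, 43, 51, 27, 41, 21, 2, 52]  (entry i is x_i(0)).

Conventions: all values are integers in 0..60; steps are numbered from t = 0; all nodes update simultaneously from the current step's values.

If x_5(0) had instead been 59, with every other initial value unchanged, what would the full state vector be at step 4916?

Answer: [32, 32, 32, 32, 32, 32, 32, 32, 32, 32, 32, 32]
Key observation: The state at step 16, [32, 32, 32, 32, 32, 32, 32, 32, 32, 32, 32, 32], reappears at step 18: the system is in a cycle of period 2 from step 16 on.  Therefore the state at step 4916 equals the state at step 16 + ((4916 - 16) mod 2) = 16, which is [32, 32, 32, 32, 32, 32, 32, 32, 32, 32, 32, 32].

Derivation:
t=0: [0, 51, 36, 45, 49, 59, 51, 27, 41, 21, 2, 52]
t=1: [7, 16, 18, 19, 7, 7, 13, 17, 25, 15, 11, 3]
t=2: [13, 15, 21, 16, 11, 5, 12, 19, 20, 19, 9, 7]
t=3: [14, 18, 19, 18, 11, 8, 16, 18, 21, 17, 12, 7]
t=4: [17, 19, 21, 17, 13, 9, 17, 20, 20, 18, 12, 9]
t=5: [19, 21, 21, 18, 13, 11, 19, 20, 21, 18, 14, 11]
t=6: [21, 22, 22, 19, 15, 12, 21, 22, 22, 19, 15, 13]
t=7: [23, 23, 23, 20, 16, 14, 23, 23, 23, 20, 16, 14]
t=8: [25, 25, 24, 21, 17, 15, 25, 25, 24, 21, 17, 15]
t=9: [27, 26, 25, 22, 18, 16, 27, 26, 25, 22, 18, 16]
t=10: [29, 28, 26, 23, 20, 18, 29, 28, 26, 23, 20, 18]
t=11: [31, 30, 28, 25, 22, 20, 31, 30, 28, 25, 22, 20]
t=12: [32, 32, 30, 27, 24, 22, 32, 32, 30, 27, 24, 22]
t=13: [31, 31, 31, 29, 26, 24, 31, 31, 31, 29, 26, 24]
t=14: [32, 32, 32, 31, 29, 27, 32, 32, 32, 31, 29, 27]
t=15: [31, 31, 31, 31, 31, 30, 31, 31, 31, 31, 31, 30]
t=16: [32, 32, 32, 32, 32, 32, 32, 32, 32, 32, 32, 32]
t=17: [31, 31, 31, 31, 31, 31, 31, 31, 31, 31, 31, 31]
t=18: [32, 32, 32, 32, 32, 32, 32, 32, 32, 32, 32, 32]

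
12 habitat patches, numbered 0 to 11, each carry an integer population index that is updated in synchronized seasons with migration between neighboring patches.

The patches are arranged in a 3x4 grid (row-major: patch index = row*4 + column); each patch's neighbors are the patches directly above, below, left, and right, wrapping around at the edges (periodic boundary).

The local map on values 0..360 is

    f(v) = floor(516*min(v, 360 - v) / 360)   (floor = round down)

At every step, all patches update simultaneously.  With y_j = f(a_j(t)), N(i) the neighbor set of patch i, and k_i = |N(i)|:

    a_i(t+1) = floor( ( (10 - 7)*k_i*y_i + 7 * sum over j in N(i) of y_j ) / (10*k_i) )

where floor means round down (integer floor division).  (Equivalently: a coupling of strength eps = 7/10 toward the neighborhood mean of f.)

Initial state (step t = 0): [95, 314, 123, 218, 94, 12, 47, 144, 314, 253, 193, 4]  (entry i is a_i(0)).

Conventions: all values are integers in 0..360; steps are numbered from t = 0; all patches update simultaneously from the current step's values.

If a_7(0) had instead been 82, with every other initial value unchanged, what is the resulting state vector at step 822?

Simulating step by step:
t=0: [95, 314, 123, 218, 94, 12, 47, 82, 314, 253, 193, 4]
t=1: [122, 103, 153, 136, 98, 78, 116, 106, 94, 113, 141, 110]
t=2: [159, 160, 189, 180, 141, 140, 169, 160, 150, 152, 183, 166]
t=3: [226, 224, 245, 241, 213, 215, 234, 233, 219, 222, 240, 238]
t=4: [193, 191, 174, 175, 200, 198, 180, 183, 195, 194, 176, 179]
t=5: [239, 240, 250, 249, 236, 238, 249, 249, 238, 239, 250, 250]
t=6: [171, 170, 160, 160, 172, 171, 160, 161, 171, 170, 160, 160]
t=7: [242, 241, 231, 231, 242, 241, 231, 232, 242, 241, 231, 231]
t=8: [171, 172, 181, 181, 171, 172, 181, 181, 171, 172, 181, 181]
t=9: [247, 247, 254, 254, 247, 247, 254, 254, 247, 247, 254, 254]
t=10: [159, 159, 152, 152, 159, 159, 152, 152, 159, 159, 152, 152]
t=11: [225, 225, 218, 218, 225, 225, 218, 218, 225, 225, 218, 218]
t=12: [194, 194, 201, 201, 194, 194, 201, 201, 194, 194, 201, 201]
t=13: [235, 235, 228, 228, 235, 235, 228, 228, 235, 235, 228, 228]
t=14: [180, 180, 187, 187, 180, 180, 187, 187, 180, 180, 187, 187]
t=15: [256, 256, 248, 248, 256, 256, 248, 248, 256, 256, 248, 248]
t=16: [150, 150, 158, 158, 150, 150, 158, 158, 150, 150, 158, 158]
t=17: [216, 216, 224, 224, 216, 216, 224, 224, 216, 216, 224, 224]
t=18: [203, 203, 196, 196, 203, 203, 196, 196, 203, 203, 196, 196]
t=19: [226, 226, 233, 233, 226, 226, 233, 233, 226, 226, 233, 233]
t=20: [190, 190, 183, 183, 190, 190, 183, 183, 190, 190, 183, 183]
t=21: [244, 244, 251, 251, 244, 244, 251, 251, 244, 244, 251, 251]
t=22: [164, 164, 157, 157, 164, 164, 157, 157, 164, 164, 157, 157]
t=23: [233, 233, 226, 226, 233, 233, 226, 226, 233, 233, 226, 226]
t=24: [183, 183, 190, 190, 183, 183, 190, 190, 183, 183, 190, 190]
t=25: [251, 251, 244, 244, 251, 251, 244, 244, 251, 251, 244, 244]
t=26: [157, 157, 164, 164, 157, 157, 164, 164, 157, 157, 164, 164]
t=27: [226, 226, 233, 233, 226, 226, 233, 233, 226, 226, 233, 233]

Answer: [164, 164, 157, 157, 164, 164, 157, 157, 164, 164, 157, 157]
Key observation: The state at step 19, [226, 226, 233, 233, 226, 226, 233, 233, 226, 226, 233, 233], reappears at step 27: the system is in a cycle of period 8 from step 19 on.  Therefore the state at step 822 equals the state at step 19 + ((822 - 19) mod 8) = 22, which is [164, 164, 157, 157, 164, 164, 157, 157, 164, 164, 157, 157].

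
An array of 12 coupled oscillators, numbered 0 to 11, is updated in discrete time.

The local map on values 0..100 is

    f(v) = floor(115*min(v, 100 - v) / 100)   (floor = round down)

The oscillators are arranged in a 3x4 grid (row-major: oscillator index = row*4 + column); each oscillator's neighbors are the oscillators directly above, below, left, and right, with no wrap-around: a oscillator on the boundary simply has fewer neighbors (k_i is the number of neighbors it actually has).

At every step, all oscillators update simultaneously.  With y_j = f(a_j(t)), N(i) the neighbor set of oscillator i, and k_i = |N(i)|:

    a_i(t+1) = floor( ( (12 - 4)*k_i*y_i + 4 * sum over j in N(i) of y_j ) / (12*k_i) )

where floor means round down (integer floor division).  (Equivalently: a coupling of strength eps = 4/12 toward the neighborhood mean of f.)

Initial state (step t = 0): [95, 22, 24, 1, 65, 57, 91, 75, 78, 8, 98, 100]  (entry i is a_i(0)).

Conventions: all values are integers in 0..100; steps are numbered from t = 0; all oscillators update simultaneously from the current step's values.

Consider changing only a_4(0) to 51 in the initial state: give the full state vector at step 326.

Answer: [52, 54, 54, 55, 52, 54, 52, 52, 52, 54, 54, 51]
Key observation: The state at step 13, [54, 52, 52, 51, 54, 52, 54, 54, 54, 52, 52, 55], reappears at step 15: the system is in a cycle of period 2 from step 13 on.  Therefore the state at step 326 equals the state at step 13 + ((326 - 13) mod 2) = 14, which is [52, 54, 54, 55, 52, 54, 52, 52, 52, 54, 54, 51].

Derivation:
t=0: [95, 22, 24, 1, 51, 57, 91, 75, 78, 8, 98, 100]
t=1: [16, 25, 22, 9, 46, 41, 15, 19, 27, 14, 3, 5]
t=2: [25, 28, 22, 14, 45, 40, 19, 17, 32, 19, 6, 7]
t=3: [32, 32, 24, 18, 46, 41, 22, 17, 36, 23, 9, 9]
t=4: [38, 36, 27, 21, 48, 42, 25, 18, 40, 28, 13, 11]
t=5: [44, 40, 31, 24, 51, 45, 28, 20, 45, 33, 17, 13]
t=6: [50, 45, 35, 27, 54, 48, 32, 23, 49, 38, 21, 16]
t=7: [55, 50, 39, 31, 53, 51, 36, 26, 53, 43, 26, 20]
t=8: [52, 54, 44, 35, 53, 54, 40, 30, 53, 48, 31, 25]
t=9: [54, 52, 48, 40, 53, 51, 44, 35, 54, 52, 37, 30]
t=10: [52, 54, 53, 46, 53, 55, 49, 41, 52, 53, 43, 36]
t=11: [54, 52, 53, 51, 53, 52, 54, 47, 54, 53, 49, 43]
t=12: [52, 54, 54, 55, 53, 54, 52, 53, 52, 54, 54, 51]
t=13: [54, 52, 52, 51, 54, 52, 54, 54, 54, 52, 52, 55]
t=14: [52, 54, 54, 55, 52, 54, 52, 52, 52, 54, 54, 51]
t=15: [54, 52, 52, 51, 54, 52, 54, 54, 54, 52, 52, 55]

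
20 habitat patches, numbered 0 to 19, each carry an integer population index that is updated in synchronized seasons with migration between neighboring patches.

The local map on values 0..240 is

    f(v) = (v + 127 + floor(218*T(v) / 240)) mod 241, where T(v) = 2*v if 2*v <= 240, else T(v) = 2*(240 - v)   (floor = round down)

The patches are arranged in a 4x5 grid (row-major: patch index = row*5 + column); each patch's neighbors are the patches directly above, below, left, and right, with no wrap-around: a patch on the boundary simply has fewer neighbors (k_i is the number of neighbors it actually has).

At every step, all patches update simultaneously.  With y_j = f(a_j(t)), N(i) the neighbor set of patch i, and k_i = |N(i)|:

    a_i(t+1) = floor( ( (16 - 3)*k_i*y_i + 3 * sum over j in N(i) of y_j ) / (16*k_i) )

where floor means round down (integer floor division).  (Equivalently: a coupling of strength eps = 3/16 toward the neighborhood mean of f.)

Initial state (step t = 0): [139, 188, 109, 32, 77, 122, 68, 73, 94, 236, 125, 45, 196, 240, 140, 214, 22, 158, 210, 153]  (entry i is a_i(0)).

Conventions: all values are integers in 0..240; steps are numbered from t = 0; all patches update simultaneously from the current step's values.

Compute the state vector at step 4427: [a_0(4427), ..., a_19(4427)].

Simulating step by step:
t=0: [139, 188, 109, 32, 77, 122, 68, 73, 94, 236, 125, 45, 196, 240, 140, 214, 22, 158, 210, 153]
t=1: [205, 166, 186, 204, 115, 211, 85, 101, 148, 133, 201, 39, 150, 133, 196, 157, 174, 187, 154, 193]
t=2: [156, 179, 170, 162, 204, 148, 136, 170, 198, 208, 163, 222, 198, 208, 167, 188, 182, 173, 193, 166]
t=3: [192, 178, 182, 184, 157, 200, 203, 182, 161, 154, 184, 148, 160, 154, 180, 170, 171, 177, 165, 183]
t=4: [165, 173, 173, 173, 191, 159, 159, 173, 188, 194, 172, 196, 190, 194, 177, 181, 182, 178, 186, 173]
t=5: [186, 181, 180, 178, 167, 191, 189, 179, 168, 164, 180, 164, 166, 164, 175, 174, 172, 174, 170, 178]
t=6: [170, 173, 175, 177, 184, 166, 168, 175, 183, 187, 175, 185, 185, 187, 179, 178, 181, 179, 182, 176]
t=7: [183, 180, 178, 176, 171, 185, 183, 178, 172, 169, 178, 171, 170, 169, 174, 176, 173, 174, 173, 177]
t=8: [172, 174, 176, 178, 181, 170, 172, 176, 180, 182, 176, 181, 182, 182, 179, 178, 179, 179, 179, 177]
t=9: [181, 179, 177, 175, 174, 182, 180, 177, 175, 173, 177, 174, 173, 173, 174, 176, 175, 174, 175, 176]
t=10: [174, 175, 177, 178, 179, 173, 175, 177, 179, 179, 176, 178, 179, 179, 179, 178, 178, 179, 179, 178]
t=11: [179, 178, 177, 175, 175, 179, 178, 176, 175, 175, 177, 176, 175, 175, 175, 176, 175, 175, 175, 175]
t=12: [175, 176, 177, 178, 179, 175, 176, 177, 178, 179, 177, 177, 178, 179, 179, 178, 178, 179, 179, 179]
t=13: [178, 178, 177, 176, 175, 178, 177, 176, 175, 175, 177, 176, 176, 175, 175, 176, 176, 175, 175, 175]
t=14: [176, 176, 177, 178, 178, 176, 177, 177, 178, 179, 177, 177, 178, 178, 179, 177, 178, 178, 179, 179]
t=15: [178, 177, 177, 176, 175, 177, 177, 176, 176, 175, 177, 176, 176, 175, 175, 176, 176, 175, 175, 175]
t=16: [176, 176, 177, 178, 178, 176, 177, 177, 178, 178, 177, 177, 178, 178, 179, 177, 178, 178, 179, 179]
t=17: [178, 177, 177, 176, 176, 177, 177, 176, 176, 175, 177, 176, 176, 175, 175, 176, 176, 175, 175, 175]
t=18: [176, 176, 177, 177, 178, 176, 177, 177, 178, 178, 177, 177, 178, 178, 179, 177, 178, 178, 179, 179]
t=19: [178, 177, 177, 176, 176, 177, 177, 176, 176, 175, 177, 176, 176, 175, 175, 176, 176, 175, 175, 175]

Answer: [178, 177, 177, 176, 176, 177, 177, 176, 176, 175, 177, 176, 176, 175, 175, 176, 176, 175, 175, 175]
Key observation: The state at step 17, [178, 177, 177, 176, 176, 177, 177, 176, 176, 175, 177, 176, 176, 175, 175, 176, 176, 175, 175, 175], reappears at step 19: the system is in a cycle of period 2 from step 17 on.  Therefore the state at step 4427 equals the state at step 17 + ((4427 - 17) mod 2) = 17, which is [178, 177, 177, 176, 176, 177, 177, 176, 176, 175, 177, 176, 176, 175, 175, 176, 176, 175, 175, 175].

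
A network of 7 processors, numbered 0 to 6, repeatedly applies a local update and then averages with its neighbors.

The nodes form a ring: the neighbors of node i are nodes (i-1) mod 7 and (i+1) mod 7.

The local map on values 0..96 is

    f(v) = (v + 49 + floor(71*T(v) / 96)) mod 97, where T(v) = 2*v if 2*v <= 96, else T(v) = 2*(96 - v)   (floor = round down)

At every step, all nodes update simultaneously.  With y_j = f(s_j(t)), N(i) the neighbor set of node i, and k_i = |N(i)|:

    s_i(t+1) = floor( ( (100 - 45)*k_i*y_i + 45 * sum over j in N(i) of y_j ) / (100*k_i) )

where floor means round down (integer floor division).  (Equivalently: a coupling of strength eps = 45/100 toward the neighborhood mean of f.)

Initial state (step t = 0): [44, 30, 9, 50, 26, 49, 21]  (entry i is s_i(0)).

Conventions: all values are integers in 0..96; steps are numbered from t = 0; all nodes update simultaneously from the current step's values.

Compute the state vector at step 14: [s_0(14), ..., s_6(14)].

Answer: [63, 63, 63, 63, 63, 63, 63]

Derivation:
t=0: [44, 30, 9, 50, 26, 49, 21]
t=1: [40, 44, 60, 58, 40, 43, 31]
t=2: [48, 59, 64, 62, 55, 49, 39]
t=3: [64, 65, 63, 64, 67, 64, 58]
t=4: [63, 62, 62, 62, 61, 63, 64]
t=5: [63, 63, 64, 64, 63, 63, 63]
t=6: [63, 63, 63, 63, 63, 63, 63]
t=7: [63, 63, 63, 63, 63, 63, 63]
t=8: [63, 63, 63, 63, 63, 63, 63]
t=9: [63, 63, 63, 63, 63, 63, 63]
t=10: [63, 63, 63, 63, 63, 63, 63]
t=11: [63, 63, 63, 63, 63, 63, 63]
t=12: [63, 63, 63, 63, 63, 63, 63]
t=13: [63, 63, 63, 63, 63, 63, 63]
t=14: [63, 63, 63, 63, 63, 63, 63]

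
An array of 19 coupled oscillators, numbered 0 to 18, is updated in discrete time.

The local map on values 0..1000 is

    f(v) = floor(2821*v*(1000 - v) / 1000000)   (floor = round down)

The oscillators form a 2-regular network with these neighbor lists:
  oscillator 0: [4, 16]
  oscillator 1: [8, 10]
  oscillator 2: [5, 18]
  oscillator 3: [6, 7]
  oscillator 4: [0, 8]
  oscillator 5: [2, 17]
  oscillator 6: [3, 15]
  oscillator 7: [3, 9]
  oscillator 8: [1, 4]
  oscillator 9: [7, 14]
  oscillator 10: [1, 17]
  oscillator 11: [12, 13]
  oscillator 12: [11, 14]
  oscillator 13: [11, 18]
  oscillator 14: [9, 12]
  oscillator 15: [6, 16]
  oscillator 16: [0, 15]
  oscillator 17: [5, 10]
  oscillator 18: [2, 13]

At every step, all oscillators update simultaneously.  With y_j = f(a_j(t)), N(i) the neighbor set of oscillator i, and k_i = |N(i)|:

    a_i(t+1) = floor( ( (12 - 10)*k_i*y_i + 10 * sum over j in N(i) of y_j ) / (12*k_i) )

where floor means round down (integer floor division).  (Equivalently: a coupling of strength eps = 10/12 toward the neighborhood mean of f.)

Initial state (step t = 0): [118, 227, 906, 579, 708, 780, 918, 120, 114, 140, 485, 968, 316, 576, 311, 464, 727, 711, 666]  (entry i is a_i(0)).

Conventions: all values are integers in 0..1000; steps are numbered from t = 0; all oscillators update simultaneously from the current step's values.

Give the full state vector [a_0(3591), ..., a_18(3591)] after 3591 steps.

Answer: [645, 645, 645, 645, 645, 645, 645, 645, 645, 645, 645, 645, 645, 645, 645, 645, 645, 645, 645]
Key observation: The state at step 21, [645, 645, 645, 645, 645, 645, 645, 645, 645, 645, 645, 645, 645, 645, 645, 645, 645, 645, 645], reappears at step 22: the system is in a cycle of period 1 from step 21 on.  Therefore the state at step 3591 equals the state at step 21 + ((3591 - 21) mod 1) = 21, which is [645, 645, 645, 645, 645, 645, 645, 645, 645, 645, 645, 645, 645, 645, 645, 645, 645, 645, 645].

Derivation:
t=0: [118, 227, 906, 579, 708, 780, 918, 120, 114, 140, 485, 968, 316, 576, 311, 464, 727, 711, 666]
t=1: [524, 494, 502, 326, 337, 421, 613, 477, 496, 431, 564, 554, 389, 412, 495, 438, 507, 591, 491]
t=2: [673, 700, 697, 674, 691, 692, 658, 663, 673, 701, 693, 679, 695, 698, 684, 688, 699, 688, 695]
t=3: [601, 607, 598, 629, 617, 600, 615, 609, 600, 614, 598, 598, 609, 603, 596, 612, 609, 601, 594]
t=4: [669, 676, 678, 667, 674, 677, 664, 664, 670, 673, 674, 673, 677, 678, 671, 669, 672, 677, 677]
t=5: [620, 620, 615, 628, 622, 615, 625, 624, 618, 624, 616, 616, 620, 617, 618, 624, 623, 617, 615]
t=6: [662, 665, 667, 660, 664, 666, 660, 660, 663, 662, 665, 665, 665, 666, 662, 661, 662, 666, 666]
t=7: [630, 628, 626, 633, 630, 626, 632, 632, 628, 631, 627, 627, 629, 627, 629, 632, 631, 627, 626]
t=8: [656, 659, 660, 655, 657, 659, 655, 655, 658, 656, 659, 658, 658, 659, 657, 656, 656, 659, 659]
t=9: [635, 633, 633, 637, 635, 633, 636, 636, 634, 636, 633, 633, 634, 633, 635, 636, 636, 633, 633]
t=10: [653, 654, 655, 652, 653, 655, 652, 652, 654, 653, 655, 654, 654, 655, 653, 653, 653, 655, 655]
t=11: [639, 637, 637, 640, 638, 637, 639, 639, 638, 639, 637, 637, 638, 637, 638, 639, 639, 637, 637]
t=12: [650, 651, 652, 649, 650, 652, 649, 649, 651, 650, 652, 651, 651, 652, 650, 650, 650, 652, 652]
t=13: [641, 640, 640, 642, 640, 640, 641, 641, 640, 641, 640, 640, 640, 640, 640, 641, 641, 640, 640]
t=14: [649, 649, 649, 648, 649, 649, 648, 648, 649, 649, 649, 649, 649, 649, 649, 649, 649, 649, 649]
t=15: [642, 642, 642, 643, 642, 642, 642, 642, 642, 642, 642, 642, 642, 642, 642, 642, 642, 642, 642]
t=16: [648, 648, 648, 647, 648, 648, 647, 647, 648, 648, 648, 648, 648, 648, 648, 648, 648, 648, 648]
t=17: [643, 643, 643, 644, 643, 643, 643, 643, 643, 643, 643, 643, 643, 643, 643, 643, 643, 643, 643]
t=18: [647, 647, 647, 646, 647, 647, 646, 646, 647, 647, 647, 647, 647, 647, 647, 647, 647, 647, 647]
t=19: [644, 644, 644, 645, 644, 644, 644, 644, 644, 644, 644, 644, 644, 644, 644, 644, 644, 644, 644]
t=20: [646, 646, 646, 645, 646, 646, 645, 645, 646, 646, 646, 646, 646, 646, 646, 646, 646, 646, 646]
t=21: [645, 645, 645, 645, 645, 645, 645, 645, 645, 645, 645, 645, 645, 645, 645, 645, 645, 645, 645]
t=22: [645, 645, 645, 645, 645, 645, 645, 645, 645, 645, 645, 645, 645, 645, 645, 645, 645, 645, 645]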